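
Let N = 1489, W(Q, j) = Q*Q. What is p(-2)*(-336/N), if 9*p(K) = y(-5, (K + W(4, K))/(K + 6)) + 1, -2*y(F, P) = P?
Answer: 28/1489 ≈ 0.018805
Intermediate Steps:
W(Q, j) = Q²
y(F, P) = -P/2
p(K) = ⅑ - (16 + K)/(18*(6 + K)) (p(K) = (-(K + 4²)/(2*(K + 6)) + 1)/9 = (-(K + 16)/(2*(6 + K)) + 1)/9 = (-(16 + K)/(2*(6 + K)) + 1)/9 = (1 - (16 + K)/(2*(6 + K)))/9 = ⅑ - (16 + K)/(18*(6 + K)))
p(-2)*(-336/N) = ((-4 - 2)/(18*(6 - 2)))*(-336/1489) = ((1/18)*(-6)/4)*(-336*1/1489) = ((1/18)*(¼)*(-6))*(-336/1489) = -1/12*(-336/1489) = 28/1489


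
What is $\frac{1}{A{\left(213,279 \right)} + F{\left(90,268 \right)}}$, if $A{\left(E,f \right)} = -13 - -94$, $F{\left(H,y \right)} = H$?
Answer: $\frac{1}{171} \approx 0.005848$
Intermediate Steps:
$A{\left(E,f \right)} = 81$ ($A{\left(E,f \right)} = -13 + 94 = 81$)
$\frac{1}{A{\left(213,279 \right)} + F{\left(90,268 \right)}} = \frac{1}{81 + 90} = \frac{1}{171}$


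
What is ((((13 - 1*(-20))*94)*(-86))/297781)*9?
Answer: -218268/27071 ≈ -8.0628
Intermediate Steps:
((((13 - 1*(-20))*94)*(-86))/297781)*9 = ((((13 + 20)*94)*(-86))*(1/297781))*9 = (((33*94)*(-86))*(1/297781))*9 = ((3102*(-86))*(1/297781))*9 = -266772*1/297781*9 = -24252/27071*9 = -218268/27071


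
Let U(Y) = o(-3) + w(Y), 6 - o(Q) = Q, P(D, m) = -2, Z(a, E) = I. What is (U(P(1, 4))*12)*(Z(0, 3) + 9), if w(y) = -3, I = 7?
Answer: 1152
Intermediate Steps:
Z(a, E) = 7
o(Q) = 6 - Q
U(Y) = 6 (U(Y) = (6 - 1*(-3)) - 3 = (6 + 3) - 3 = 9 - 3 = 6)
(U(P(1, 4))*12)*(Z(0, 3) + 9) = (6*12)*(7 + 9) = 72*16 = 1152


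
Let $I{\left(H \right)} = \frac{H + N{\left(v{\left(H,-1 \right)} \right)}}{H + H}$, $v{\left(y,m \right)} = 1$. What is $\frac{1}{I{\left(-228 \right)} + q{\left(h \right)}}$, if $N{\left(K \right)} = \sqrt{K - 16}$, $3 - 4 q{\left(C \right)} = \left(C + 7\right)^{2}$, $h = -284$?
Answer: $- \frac{1329473472}{25500630666437} + \frac{152 i \sqrt{15}}{25500630666437} \approx -5.2135 \cdot 10^{-5} + 2.3085 \cdot 10^{-11} i$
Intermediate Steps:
$q{\left(C \right)} = \frac{3}{4} - \frac{\left(7 + C\right)^{2}}{4}$ ($q{\left(C \right)} = \frac{3}{4} - \frac{\left(C + 7\right)^{2}}{4} = \frac{3}{4} - \frac{\left(7 + C\right)^{2}}{4}$)
$N{\left(K \right)} = \sqrt{-16 + K}$
$I{\left(H \right)} = \frac{H + i \sqrt{15}}{2 H}$ ($I{\left(H \right)} = \frac{H + \sqrt{-16 + 1}}{H + H} = \frac{H + \sqrt{-15}}{2 H} = \left(H + i \sqrt{15}\right) \frac{1}{2 H} = \frac{H + i \sqrt{15}}{2 H}$)
$\frac{1}{I{\left(-228 \right)} + q{\left(h \right)}} = \frac{1}{\frac{-228 + i \sqrt{15}}{2 \left(-228\right)} + \left(\frac{3}{4} - \frac{\left(7 - 284\right)^{2}}{4}\right)} = \frac{1}{\frac{1}{2} \left(- \frac{1}{228}\right) \left(-228 + i \sqrt{15}\right) + \left(\frac{3}{4} - \frac{\left(-277\right)^{2}}{4}\right)} = \frac{1}{\left(\frac{1}{2} - \frac{i \sqrt{15}}{456}\right) + \left(\frac{3}{4} - \frac{76729}{4}\right)} = \frac{1}{\left(\frac{1}{2} - \frac{i \sqrt{15}}{456}\right) - \frac{38363}{2}} = \frac{1}{-19181 - \frac{i \sqrt{15}}{456}}$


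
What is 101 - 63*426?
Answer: -26737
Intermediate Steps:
101 - 63*426 = 101 - 26838 = -26737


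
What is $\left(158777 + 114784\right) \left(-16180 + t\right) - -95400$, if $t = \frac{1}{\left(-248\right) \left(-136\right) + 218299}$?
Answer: $- \frac{371834047723033}{84009} \approx -4.4261 \cdot 10^{9}$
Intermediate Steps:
$t = \frac{1}{252027}$ ($t = \frac{1}{33728 + 218299} = \frac{1}{252027} \approx 3.9678 \cdot 10^{-6}$)
$\left(158777 + 114784\right) \left(-16180 + t\right) - -95400 = \left(158777 + 114784\right) \left(-16180 + \frac{1}{252027}\right) - -95400 = 273561 \left(- \frac{4077796859}{252027}\right) + 95400 = - \frac{371842062181633}{84009} + 95400 = - \frac{371834047723033}{84009}$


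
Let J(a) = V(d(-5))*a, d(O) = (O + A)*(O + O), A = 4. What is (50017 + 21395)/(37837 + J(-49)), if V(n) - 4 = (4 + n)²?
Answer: 71412/28037 ≈ 2.5471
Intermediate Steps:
d(O) = 2*O*(4 + O) (d(O) = (O + 4)*(O + O) = (4 + O)*(2*O) = 2*O*(4 + O))
V(n) = 4 + (4 + n)²
J(a) = 200*a (J(a) = (4 + (4 + 2*(-5)*(4 - 5))²)*a = (4 + (4 + 2*(-5)*(-1))²)*a = (4 + (4 + 10)²)*a = (4 + 14²)*a = (4 + 196)*a = 200*a)
(50017 + 21395)/(37837 + J(-49)) = (50017 + 21395)/(37837 + 200*(-49)) = 71412/(37837 - 9800) = 71412/28037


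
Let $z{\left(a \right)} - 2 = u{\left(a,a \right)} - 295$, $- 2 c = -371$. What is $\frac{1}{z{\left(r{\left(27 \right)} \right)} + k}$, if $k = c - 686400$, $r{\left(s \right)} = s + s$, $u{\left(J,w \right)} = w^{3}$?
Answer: $- \frac{2}{1058087} \approx -1.8902 \cdot 10^{-6}$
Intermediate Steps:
$c = \frac{371}{2}$ ($c = \left(- \frac{1}{2}\right) \left(-371\right) = \frac{371}{2} \approx 185.5$)
$r{\left(s \right)} = 2 s$
$z{\left(a \right)} = -293 + a^{3}$ ($z{\left(a \right)} = 2 + \left(a^{3} - 295\right) = 2 + \left(-295 + a^{3}\right) = -293 + a^{3}$)
$k = - \frac{1372429}{2}$ ($k = \frac{371}{2} - 686400 = - \frac{1372429}{2} \approx -6.8621 \cdot 10^{5}$)
$\frac{1}{z{\left(r{\left(27 \right)} \right)} + k} = \frac{1}{\left(-293 + \left(2 \cdot 27\right)^{3}\right) - \frac{1372429}{2}} = \frac{1}{\left(-293 + 54^{3}\right) - \frac{1372429}{2}} = \frac{1}{\left(-293 + 157464\right) - \frac{1372429}{2}} = \frac{1}{157171 - \frac{1372429}{2}} = \frac{1}{- \frac{1058087}{2}} = - \frac{2}{1058087}$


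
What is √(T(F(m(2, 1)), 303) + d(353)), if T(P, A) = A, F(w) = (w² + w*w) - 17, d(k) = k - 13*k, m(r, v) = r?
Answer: 3*I*√437 ≈ 62.714*I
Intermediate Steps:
d(k) = -12*k
F(w) = -17 + 2*w² (F(w) = (w² + w²) - 17 = 2*w² - 17 = -17 + 2*w²)
√(T(F(m(2, 1)), 303) + d(353)) = √(303 - 12*353) = √(303 - 4236) = √(-3933) = 3*I*√437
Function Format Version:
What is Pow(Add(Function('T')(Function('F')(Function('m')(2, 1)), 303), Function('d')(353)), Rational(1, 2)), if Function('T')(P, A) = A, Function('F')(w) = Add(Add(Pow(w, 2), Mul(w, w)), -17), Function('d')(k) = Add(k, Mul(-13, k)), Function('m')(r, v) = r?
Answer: Mul(3, I, Pow(437, Rational(1, 2))) ≈ Mul(62.714, I)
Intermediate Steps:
Function('d')(k) = Mul(-12, k)
Function('F')(w) = Add(-17, Mul(2, Pow(w, 2))) (Function('F')(w) = Add(Add(Pow(w, 2), Pow(w, 2)), -17) = Add(Mul(2, Pow(w, 2)), -17) = Add(-17, Mul(2, Pow(w, 2))))
Pow(Add(Function('T')(Function('F')(Function('m')(2, 1)), 303), Function('d')(353)), Rational(1, 2)) = Pow(Add(303, Mul(-12, 353)), Rational(1, 2)) = Pow(Add(303, -4236), Rational(1, 2)) = Pow(-3933, Rational(1, 2)) = Mul(3, I, Pow(437, Rational(1, 2)))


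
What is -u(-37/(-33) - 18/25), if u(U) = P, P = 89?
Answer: -89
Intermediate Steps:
u(U) = 89
-u(-37/(-33) - 18/25) = -1*89 = -89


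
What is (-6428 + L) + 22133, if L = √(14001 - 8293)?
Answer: 15705 + 2*√1427 ≈ 15781.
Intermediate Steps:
L = 2*√1427 (L = √5708 = 2*√1427 ≈ 75.551)
(-6428 + L) + 22133 = (-6428 + 2*√1427) + 22133 = 15705 + 2*√1427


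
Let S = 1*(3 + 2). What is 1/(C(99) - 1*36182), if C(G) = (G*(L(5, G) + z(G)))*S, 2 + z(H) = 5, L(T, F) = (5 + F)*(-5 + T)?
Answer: -1/34697 ≈ -2.8821e-5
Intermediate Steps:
L(T, F) = (-5 + T)*(5 + F)
S = 5 (S = 1*5 = 5)
z(H) = 3 (z(H) = -2 + 5 = 3)
C(G) = 15*G (C(G) = (G*((-25 - 5*G + 5*5 + G*5) + 3))*5 = (G*((-25 - 5*G + 25 + 5*G) + 3))*5 = (G*(0 + 3))*5 = (G*3)*5 = (3*G)*5 = 15*G)
1/(C(99) - 1*36182) = 1/(15*99 - 1*36182) = 1/(1485 - 36182) = 1/(-34697) = -1/34697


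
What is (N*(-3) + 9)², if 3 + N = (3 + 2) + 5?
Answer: 144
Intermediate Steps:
N = 7 (N = -3 + ((3 + 2) + 5) = -3 + (5 + 5) = -3 + 10 = 7)
(N*(-3) + 9)² = (7*(-3) + 9)² = (-21 + 9)² = (-12)² = 144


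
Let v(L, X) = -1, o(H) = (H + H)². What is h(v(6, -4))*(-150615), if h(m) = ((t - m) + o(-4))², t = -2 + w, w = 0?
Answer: -597790935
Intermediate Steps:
t = -2 (t = -2 + 0 = -2)
o(H) = 4*H² (o(H) = (2*H)² = 4*H²)
h(m) = (62 - m)² (h(m) = ((-2 - m) + 4*(-4)²)² = ((-2 - m) + 4*16)² = ((-2 - m) + 64)² = (62 - m)²)
h(v(6, -4))*(-150615) = (62 - 1*(-1))²*(-150615) = (62 + 1)²*(-150615) = 63²*(-150615) = 3969*(-150615) = -597790935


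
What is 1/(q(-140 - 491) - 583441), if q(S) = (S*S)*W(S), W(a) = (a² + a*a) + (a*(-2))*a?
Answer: -1/583441 ≈ -1.7140e-6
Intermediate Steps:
W(a) = 0 (W(a) = (a² + a²) + (-2*a)*a = 2*a² - 2*a² = 0)
q(S) = 0 (q(S) = (S*S)*0 = S²*0 = 0)
1/(q(-140 - 491) - 583441) = 1/(0 - 583441) = 1/(-583441) = -1/583441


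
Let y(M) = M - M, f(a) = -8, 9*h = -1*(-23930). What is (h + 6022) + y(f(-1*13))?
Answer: 78128/9 ≈ 8680.9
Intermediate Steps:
h = 23930/9 (h = (-1*(-23930))/9 = (⅑)*23930 = 23930/9 ≈ 2658.9)
y(M) = 0
(h + 6022) + y(f(-1*13)) = (23930/9 + 6022) + 0 = 78128/9 + 0 = 78128/9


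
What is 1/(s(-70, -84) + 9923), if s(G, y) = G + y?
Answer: 1/9769 ≈ 0.00010236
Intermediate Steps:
1/(s(-70, -84) + 9923) = 1/((-70 - 84) + 9923) = 1/(-154 + 9923) = 1/9769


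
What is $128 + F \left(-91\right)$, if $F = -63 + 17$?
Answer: $4314$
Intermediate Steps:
$F = -46$
$128 + F \left(-91\right) = 128 - -4186 = 128 + 4186 = 4314$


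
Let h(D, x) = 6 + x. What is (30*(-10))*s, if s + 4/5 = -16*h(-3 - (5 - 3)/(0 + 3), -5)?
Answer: 5040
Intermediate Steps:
s = -84/5 (s = -⅘ - 16*(6 - 5) = -⅘ - 16*1 = -⅘ - 16 = -84/5 ≈ -16.800)
(30*(-10))*s = (30*(-10))*(-84/5) = -300*(-84/5) = 5040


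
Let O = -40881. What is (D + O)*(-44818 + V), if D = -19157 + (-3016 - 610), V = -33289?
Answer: 4972604048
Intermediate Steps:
D = -22783 (D = -19157 - 3626 = -22783)
(D + O)*(-44818 + V) = (-22783 - 40881)*(-44818 - 33289) = -63664*(-78107) = 4972604048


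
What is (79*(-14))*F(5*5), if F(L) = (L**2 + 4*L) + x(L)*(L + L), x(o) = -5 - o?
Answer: 857150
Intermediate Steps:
F(L) = L**2 + 4*L + 2*L*(-5 - L) (F(L) = (L**2 + 4*L) + (-5 - L)*(L + L) = (L**2 + 4*L) + (-5 - L)*(2*L) = (L**2 + 4*L) + 2*L*(-5 - L) = L**2 + 4*L + 2*L*(-5 - L))
(79*(-14))*F(5*5) = (79*(-14))*((5*5)*(-6 - 5*5)) = -27650*(-6 - 1*25) = -27650*(-6 - 25) = -27650*(-31) = -1106*(-775) = 857150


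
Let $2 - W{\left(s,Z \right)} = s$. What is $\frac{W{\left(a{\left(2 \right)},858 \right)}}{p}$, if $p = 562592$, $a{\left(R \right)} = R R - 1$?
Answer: $- \frac{1}{562592} \approx -1.7775 \cdot 10^{-6}$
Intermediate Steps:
$a{\left(R \right)} = -1 + R^{2}$ ($a{\left(R \right)} = R^{2} - 1 = -1 + R^{2}$)
$W{\left(s,Z \right)} = 2 - s$
$\frac{W{\left(a{\left(2 \right)},858 \right)}}{p} = \frac{2 - \left(-1 + 2^{2}\right)}{562592} = \left(2 - \left(-1 + 4\right)\right) \frac{1}{562592} = \left(2 - 3\right) \frac{1}{562592} = \left(-1\right) \frac{1}{562592} = - \frac{1}{562592}$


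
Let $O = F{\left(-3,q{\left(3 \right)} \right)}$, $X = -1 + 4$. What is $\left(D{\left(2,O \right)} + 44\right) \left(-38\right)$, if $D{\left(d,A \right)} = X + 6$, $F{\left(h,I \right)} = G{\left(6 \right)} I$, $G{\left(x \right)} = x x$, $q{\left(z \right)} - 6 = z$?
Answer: $-2014$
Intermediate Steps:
$q{\left(z \right)} = 6 + z$
$G{\left(x \right)} = x^{2}$
$X = 3$
$F{\left(h,I \right)} = 36 I$ ($F{\left(h,I \right)} = 6^{2} I = 36 I$)
$O = 324$ ($O = 36 \left(6 + 3\right) = 36 \cdot 9 = 324$)
$D{\left(d,A \right)} = 9$ ($D{\left(d,A \right)} = 3 + 6 = 9$)
$\left(D{\left(2,O \right)} + 44\right) \left(-38\right) = \left(9 + 44\right) \left(-38\right) = 53 \left(-38\right) = -2014$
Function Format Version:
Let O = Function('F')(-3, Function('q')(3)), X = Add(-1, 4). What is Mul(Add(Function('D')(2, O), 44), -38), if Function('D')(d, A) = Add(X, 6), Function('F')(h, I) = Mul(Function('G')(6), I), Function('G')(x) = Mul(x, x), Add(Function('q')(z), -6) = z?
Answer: -2014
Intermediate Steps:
Function('q')(z) = Add(6, z)
Function('G')(x) = Pow(x, 2)
X = 3
Function('F')(h, I) = Mul(36, I) (Function('F')(h, I) = Mul(Pow(6, 2), I) = Mul(36, I))
O = 324 (O = Mul(36, Add(6, 3)) = Mul(36, 9) = 324)
Function('D')(d, A) = 9 (Function('D')(d, A) = Add(3, 6) = 9)
Mul(Add(Function('D')(2, O), 44), -38) = Mul(Add(9, 44), -38) = Mul(53, -38) = -2014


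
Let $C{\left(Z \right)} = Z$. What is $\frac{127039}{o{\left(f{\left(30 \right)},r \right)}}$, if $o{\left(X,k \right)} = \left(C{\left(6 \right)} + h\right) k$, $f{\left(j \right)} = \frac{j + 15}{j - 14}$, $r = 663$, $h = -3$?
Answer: $\frac{127039}{1989} \approx 63.871$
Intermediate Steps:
$f{\left(j \right)} = \frac{15 + j}{-14 + j}$
$o{\left(X,k \right)} = 3 k$ ($o{\left(X,k \right)} = \left(6 - 3\right) k = 3 k$)
$\frac{127039}{o{\left(f{\left(30 \right)},r \right)}} = \frac{127039}{3 \cdot 663} = \frac{127039}{1989}$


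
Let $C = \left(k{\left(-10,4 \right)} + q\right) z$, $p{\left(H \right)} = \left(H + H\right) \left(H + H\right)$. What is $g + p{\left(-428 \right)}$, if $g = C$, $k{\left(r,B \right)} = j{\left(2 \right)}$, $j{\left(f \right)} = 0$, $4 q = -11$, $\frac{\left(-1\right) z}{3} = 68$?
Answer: $733297$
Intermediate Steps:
$z = -204$ ($z = \left(-3\right) 68 = -204$)
$q = - \frac{11}{4}$ ($q = \frac{1}{4} \left(-11\right) = - \frac{11}{4} \approx -2.75$)
$k{\left(r,B \right)} = 0$
$p{\left(H \right)} = 4 H^{2}$ ($p{\left(H \right)} = 2 H 2 H = 4 H^{2}$)
$C = 561$ ($C = \left(0 - \frac{11}{4}\right) \left(-204\right) = \left(- \frac{11}{4}\right) \left(-204\right) = 561$)
$g = 561$
$g + p{\left(-428 \right)} = 561 + 4 \left(-428\right)^{2} = 561 + 4 \cdot 183184 = 561 + 732736 = 733297$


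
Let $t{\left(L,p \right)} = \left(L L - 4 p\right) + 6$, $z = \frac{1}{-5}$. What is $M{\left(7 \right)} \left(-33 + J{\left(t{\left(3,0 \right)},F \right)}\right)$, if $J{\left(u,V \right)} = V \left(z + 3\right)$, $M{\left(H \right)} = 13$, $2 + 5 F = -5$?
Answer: $- \frac{11999}{25} \approx -479.96$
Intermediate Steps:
$F = - \frac{7}{5}$ ($F = - \frac{2}{5} + \frac{1}{5} \left(-5\right) = - \frac{2}{5} - 1 = - \frac{7}{5} \approx -1.4$)
$z = - \frac{1}{5} \approx -0.2$
$t{\left(L,p \right)} = 6 + L^{2} - 4 p$ ($t{\left(L,p \right)} = \left(L^{2} - 4 p\right) + 6 = 6 + L^{2} - 4 p$)
$J{\left(u,V \right)} = \frac{14 V}{5}$ ($J{\left(u,V \right)} = V \left(- \frac{1}{5} + 3\right) = V \frac{14}{5} = \frac{14 V}{5}$)
$M{\left(7 \right)} \left(-33 + J{\left(t{\left(3,0 \right)},F \right)}\right) = 13 \left(-33 + \frac{14}{5} \left(- \frac{7}{5}\right)\right) = 13 \left(-33 - \frac{98}{25}\right) = 13 \left(- \frac{923}{25}\right) = - \frac{11999}{25}$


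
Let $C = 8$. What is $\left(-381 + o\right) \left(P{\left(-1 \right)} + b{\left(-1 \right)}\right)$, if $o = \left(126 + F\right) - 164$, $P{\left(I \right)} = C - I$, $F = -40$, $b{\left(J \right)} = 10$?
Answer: $-8721$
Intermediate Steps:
$P{\left(I \right)} = 8 - I$
$o = -78$ ($o = \left(126 - 40\right) - 164 = 86 - 164 = -78$)
$\left(-381 + o\right) \left(P{\left(-1 \right)} + b{\left(-1 \right)}\right) = \left(-381 - 78\right) \left(\left(8 - -1\right) + 10\right) = - 459 \left(\left(8 + 1\right) + 10\right) = - 459 \left(9 + 10\right) = \left(-459\right) 19 = -8721$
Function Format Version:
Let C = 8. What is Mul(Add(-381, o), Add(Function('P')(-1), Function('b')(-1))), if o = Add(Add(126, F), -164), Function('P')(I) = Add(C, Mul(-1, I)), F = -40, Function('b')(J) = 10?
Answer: -8721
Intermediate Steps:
Function('P')(I) = Add(8, Mul(-1, I))
o = -78 (o = Add(Add(126, -40), -164) = Add(86, -164) = -78)
Mul(Add(-381, o), Add(Function('P')(-1), Function('b')(-1))) = Mul(Add(-381, -78), Add(Add(8, Mul(-1, -1)), 10)) = Mul(-459, Add(Add(8, 1), 10)) = Mul(-459, Add(9, 10)) = Mul(-459, 19) = -8721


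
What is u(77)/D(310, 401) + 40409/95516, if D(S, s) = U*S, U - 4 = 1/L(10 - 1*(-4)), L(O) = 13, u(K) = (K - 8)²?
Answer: 3287845829/784663940 ≈ 4.1901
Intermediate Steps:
u(K) = (-8 + K)²
U = 53/13 (U = 4 + 1/13 = 53/13 ≈ 4.0769)
D(S, s) = 53*S/13
u(77)/D(310, 401) + 40409/95516 = (-8 + 77)²/(((53/13)*310)) + 40409/95516 = 69²/(16430/13) + 40409*(1/95516) = 4761*(13/16430) + 40409/95516 = 61893/16430 + 40409/95516 = 3287845829/784663940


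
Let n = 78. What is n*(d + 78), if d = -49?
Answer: 2262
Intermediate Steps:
n*(d + 78) = 78*(-49 + 78) = 78*29 = 2262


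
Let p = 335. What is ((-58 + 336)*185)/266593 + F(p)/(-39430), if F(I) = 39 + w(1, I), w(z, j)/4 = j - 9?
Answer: 1669850501/10511761990 ≈ 0.15886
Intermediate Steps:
w(z, j) = -36 + 4*j (w(z, j) = 4*(j - 9) = 4*(-9 + j) = -36 + 4*j)
F(I) = 3 + 4*I (F(I) = 39 + (-36 + 4*I) = 3 + 4*I)
((-58 + 336)*185)/266593 + F(p)/(-39430) = ((-58 + 336)*185)/266593 + (3 + 4*335)/(-39430) = (278*185)*(1/266593) + (3 + 1340)*(-1/39430) = 51430*(1/266593) + 1343*(-1/39430) = 51430/266593 - 1343/39430 = 1669850501/10511761990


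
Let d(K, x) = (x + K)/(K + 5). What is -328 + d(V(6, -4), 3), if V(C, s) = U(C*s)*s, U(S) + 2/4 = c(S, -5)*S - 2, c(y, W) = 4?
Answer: -130475/399 ≈ -327.00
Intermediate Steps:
U(S) = -5/2 + 4*S (U(S) = -1/2 + (4*S - 2) = -1/2 + (-2 + 4*S) = -5/2 + 4*S)
V(C, s) = s*(-5/2 + 4*C*s) (V(C, s) = (-5/2 + 4*(C*s))*s = (-5/2 + 4*C*s)*s = s*(-5/2 + 4*C*s))
d(K, x) = (K + x)/(5 + K)
-328 + d(V(6, -4), 3) = -328 + ((1/2)*(-4)*(-5 + 8*6*(-4)) + 3)/(5 + (1/2)*(-4)*(-5 + 8*6*(-4))) = -328 + ((1/2)*(-4)*(-5 - 192) + 3)/(5 + (1/2)*(-4)*(-5 - 192)) = -328 + ((1/2)*(-4)*(-197) + 3)/(5 + (1/2)*(-4)*(-197)) = -328 + (394 + 3)/(5 + 394) = -328 + 397/399 = -130475/399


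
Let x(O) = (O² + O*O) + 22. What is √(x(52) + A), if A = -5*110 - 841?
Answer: √4039 ≈ 63.553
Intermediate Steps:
x(O) = 22 + 2*O² (x(O) = (O² + O²) + 22 = 2*O² + 22 = 22 + 2*O²)
A = -1391 (A = -550 - 841 = -1391)
√(x(52) + A) = √((22 + 2*52²) - 1391) = √((22 + 2*2704) - 1391) = √((22 + 5408) - 1391) = √(5430 - 1391) = √4039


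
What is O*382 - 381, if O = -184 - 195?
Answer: -145159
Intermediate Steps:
O = -379
O*382 - 381 = -379*382 - 381 = -144778 - 381 = -145159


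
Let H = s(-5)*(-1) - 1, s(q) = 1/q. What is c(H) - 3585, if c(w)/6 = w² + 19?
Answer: -86679/25 ≈ -3467.2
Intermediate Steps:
s(q) = 1/q
H = -⅘ (H = -1/(-5) - 1 = -⅕*(-1) - 1 = ⅕ - 1 = -⅘ ≈ -0.80000)
c(w) = 114 + 6*w² (c(w) = 6*(w² + 19) = 6*(19 + w²) = 114 + 6*w²)
c(H) - 3585 = (114 + 6*(-⅘)²) - 3585 = (114 + 6*(16/25)) - 3585 = (114 + 96/25) - 3585 = 2946/25 - 3585 = -86679/25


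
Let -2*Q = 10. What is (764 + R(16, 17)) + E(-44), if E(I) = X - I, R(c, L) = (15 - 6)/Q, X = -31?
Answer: 3876/5 ≈ 775.20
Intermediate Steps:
Q = -5 (Q = -½*10 = -5)
R(c, L) = -9/5 (R(c, L) = (15 - 6)/(-5) = 9*(-⅕) = -9/5)
E(I) = -31 - I
(764 + R(16, 17)) + E(-44) = (764 - 9/5) + (-31 - 1*(-44)) = 3811/5 + (-31 + 44) = 3811/5 + 13 = 3876/5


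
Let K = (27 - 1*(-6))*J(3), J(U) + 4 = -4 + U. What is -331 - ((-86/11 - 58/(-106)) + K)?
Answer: -92539/583 ≈ -158.73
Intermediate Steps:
J(U) = -8 + U (J(U) = -4 + (-4 + U) = -8 + U)
K = -165 (K = (27 - 1*(-6))*(-8 + 3) = (27 + 6)*(-5) = 33*(-5) = -165)
-331 - ((-86/11 - 58/(-106)) + K) = -331 - ((-86/11 - 58/(-106)) - 165) = -331 - ((-86*1/11 - 58*(-1/106)) - 165) = -331 - ((-86/11 + 29/53) - 165) = -331 - (-4239/583 - 165) = -331 - 1*(-100434/583) = -331 + 100434/583 = -92539/583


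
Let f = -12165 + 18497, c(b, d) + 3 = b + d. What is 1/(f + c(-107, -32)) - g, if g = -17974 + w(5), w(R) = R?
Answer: 111228111/6190 ≈ 17969.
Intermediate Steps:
c(b, d) = -3 + b + d (c(b, d) = -3 + (b + d) = -3 + b + d)
f = 6332
g = -17969 (g = -17974 + 5 = -17969)
1/(f + c(-107, -32)) - g = 1/(6332 + (-3 - 107 - 32)) - 1*(-17969) = 1/(6332 - 142) + 17969 = 1/6190 + 17969 = 111228111/6190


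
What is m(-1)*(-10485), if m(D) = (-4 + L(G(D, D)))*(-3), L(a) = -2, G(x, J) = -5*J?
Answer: -188730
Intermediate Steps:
m(D) = 18 (m(D) = (-4 - 2)*(-3) = -6*(-3) = 18)
m(-1)*(-10485) = 18*(-10485) = -188730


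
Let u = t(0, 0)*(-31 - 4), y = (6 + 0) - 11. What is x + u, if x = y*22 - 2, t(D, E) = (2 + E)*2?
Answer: -252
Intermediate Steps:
y = -5 (y = 6 - 11 = -5)
t(D, E) = 4 + 2*E
x = -112 (x = -5*22 - 2 = -110 - 2 = -112)
u = -140 (u = (4 + 2*0)*(-31 - 4) = (4 + 0)*(-35) = 4*(-35) = -140)
x + u = -112 - 140 = -252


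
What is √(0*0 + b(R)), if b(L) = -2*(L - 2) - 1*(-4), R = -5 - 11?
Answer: 2*√10 ≈ 6.3246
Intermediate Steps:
R = -16
b(L) = 8 - 2*L (b(L) = -2*(-2 + L) + 4 = (4 - 2*L) + 4 = 8 - 2*L)
√(0*0 + b(R)) = √(0*0 + (8 - 2*(-16))) = √(0 + (8 + 32)) = √(0 + 40) = √40 = 2*√10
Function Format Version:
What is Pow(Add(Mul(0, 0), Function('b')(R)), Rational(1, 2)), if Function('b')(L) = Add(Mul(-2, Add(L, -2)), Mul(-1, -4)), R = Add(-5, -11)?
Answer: Mul(2, Pow(10, Rational(1, 2))) ≈ 6.3246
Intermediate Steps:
R = -16
Function('b')(L) = Add(8, Mul(-2, L)) (Function('b')(L) = Add(Mul(-2, Add(-2, L)), 4) = Add(Add(4, Mul(-2, L)), 4) = Add(8, Mul(-2, L)))
Pow(Add(Mul(0, 0), Function('b')(R)), Rational(1, 2)) = Pow(Add(Mul(0, 0), Add(8, Mul(-2, -16))), Rational(1, 2)) = Pow(Add(0, Add(8, 32)), Rational(1, 2)) = Pow(Add(0, 40), Rational(1, 2)) = Pow(40, Rational(1, 2)) = Mul(2, Pow(10, Rational(1, 2)))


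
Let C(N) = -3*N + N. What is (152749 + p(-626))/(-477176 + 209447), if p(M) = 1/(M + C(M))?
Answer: -4553375/7980874 ≈ -0.57054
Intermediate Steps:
C(N) = -2*N
p(M) = -1/M (p(M) = 1/(M - 2*M) = 1/(-M) = -1/M)
(152749 + p(-626))/(-477176 + 209447) = (152749 - 1/(-626))/(-477176 + 209447) = (152749 - 1*(-1/626))/(-267729) = (152749 + 1/626)*(-1/267729) = (95620875/626)*(-1/267729) = -4553375/7980874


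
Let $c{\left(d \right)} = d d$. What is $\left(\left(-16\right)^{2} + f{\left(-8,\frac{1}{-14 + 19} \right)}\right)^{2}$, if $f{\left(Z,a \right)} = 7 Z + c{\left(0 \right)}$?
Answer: $40000$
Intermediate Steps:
$c{\left(d \right)} = d^{2}$
$f{\left(Z,a \right)} = 7 Z$ ($f{\left(Z,a \right)} = 7 Z + 0^{2} = 7 Z + 0 = 7 Z$)
$\left(\left(-16\right)^{2} + f{\left(-8,\frac{1}{-14 + 19} \right)}\right)^{2} = \left(\left(-16\right)^{2} + 7 \left(-8\right)\right)^{2} = \left(256 - 56\right)^{2} = 200^{2} = 40000$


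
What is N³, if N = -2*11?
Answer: -10648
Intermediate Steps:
N = -22
N³ = (-22)³ = -10648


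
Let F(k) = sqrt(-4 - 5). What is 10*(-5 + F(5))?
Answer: -50 + 30*I ≈ -50.0 + 30.0*I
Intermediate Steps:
F(k) = 3*I (F(k) = sqrt(-9) = 3*I)
10*(-5 + F(5)) = 10*(-5 + 3*I) = -50 + 30*I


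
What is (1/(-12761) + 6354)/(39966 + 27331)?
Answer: 81083393/858777017 ≈ 0.094417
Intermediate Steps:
(1/(-12761) + 6354)/(39966 + 27331) = (-1/12761 + 6354)/67297 = (81083393/12761)*(1/67297) = 81083393/858777017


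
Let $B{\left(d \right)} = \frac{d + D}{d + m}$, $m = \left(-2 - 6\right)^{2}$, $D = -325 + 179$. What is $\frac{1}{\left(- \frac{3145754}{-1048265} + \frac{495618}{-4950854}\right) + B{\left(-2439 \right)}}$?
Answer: $\frac{246515830994725}{983407934391062} \approx 0.25068$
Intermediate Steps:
$D = -146$
$m = 64$ ($m = \left(-8\right)^{2} = 64$)
$B{\left(d \right)} = \frac{-146 + d}{64 + d}$ ($B{\left(d \right)} = \frac{d - 146}{d + 64} = \frac{-146 + d}{64 + d}$)
$\frac{1}{\left(- \frac{3145754}{-1048265} + \frac{495618}{-4950854}\right) + B{\left(-2439 \right)}} = \frac{1}{\left(- \frac{3145754}{-1048265} + \frac{495618}{-4950854}\right) + \frac{-146 - 2439}{64 - 2439}} = \frac{1}{\left(\left(-3145754\right) \left(- \frac{1}{1048265}\right) + 495618 \left(- \frac{1}{4950854}\right)\right) + \frac{1}{-2375} \left(-2585\right)} = \frac{1}{\left(\frac{3145754}{1048265} - \frac{247809}{2475427}\right) - - \frac{517}{475}} = \frac{1}{\frac{7527314885573}{2594903484155} + \frac{517}{475}} = \frac{1}{\frac{983407934391062}{246515830994725}} = \frac{246515830994725}{983407934391062}$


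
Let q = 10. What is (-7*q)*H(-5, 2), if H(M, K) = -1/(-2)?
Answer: -35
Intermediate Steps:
H(M, K) = 1/2 (H(M, K) = -1*(-1/2) = 1/2)
(-7*q)*H(-5, 2) = -7*10*(1/2) = -70*1/2 = -35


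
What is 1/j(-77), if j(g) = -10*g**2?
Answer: -1/59290 ≈ -1.6866e-5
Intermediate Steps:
1/j(-77) = 1/(-10*(-77)**2) = 1/(-10*5929) = 1/(-59290) = -1/59290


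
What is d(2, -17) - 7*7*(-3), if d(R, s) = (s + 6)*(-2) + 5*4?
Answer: 189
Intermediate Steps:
d(R, s) = 8 - 2*s (d(R, s) = (6 + s)*(-2) + 20 = (-12 - 2*s) + 20 = 8 - 2*s)
d(2, -17) - 7*7*(-3) = (8 - 2*(-17)) - 7*7*(-3) = (8 + 34) - 49*(-3) = 42 + 147 = 189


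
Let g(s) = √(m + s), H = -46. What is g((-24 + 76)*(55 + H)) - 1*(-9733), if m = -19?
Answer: 9733 + √449 ≈ 9754.2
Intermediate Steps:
g(s) = √(-19 + s)
g((-24 + 76)*(55 + H)) - 1*(-9733) = √(-19 + (-24 + 76)*(55 - 46)) - 1*(-9733) = √(-19 + 52*9) + 9733 = √(-19 + 468) + 9733 = √449 + 9733 = 9733 + √449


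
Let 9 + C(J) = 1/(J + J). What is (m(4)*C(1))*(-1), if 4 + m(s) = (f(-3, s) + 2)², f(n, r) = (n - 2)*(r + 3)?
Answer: 18445/2 ≈ 9222.5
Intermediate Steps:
C(J) = -9 + 1/(2*J) (C(J) = -9 + 1/(J + J) = -9 + 1/(2*J))
f(n, r) = (-2 + n)*(3 + r)
m(s) = -4 + (-13 - 5*s)² (m(s) = -4 + ((-6 - 2*s + 3*(-3) - 3*s) + 2)² = -4 + ((-6 - 2*s - 9 - 3*s) + 2)² = -4 + ((-15 - 5*s) + 2)² = -4 + (-13 - 5*s)²)
(m(4)*C(1))*(-1) = ((-4 + (13 + 5*4)²)*(-9 + (½)/1))*(-1) = ((-4 + (13 + 20)²)*(-9 + (½)*1))*(-1) = ((-4 + 33²)*(-9 + ½))*(-1) = ((-4 + 1089)*(-17/2))*(-1) = (1085*(-17/2))*(-1) = -18445/2*(-1) = 18445/2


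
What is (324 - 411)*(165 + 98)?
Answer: -22881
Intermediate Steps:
(324 - 411)*(165 + 98) = -87*263 = -22881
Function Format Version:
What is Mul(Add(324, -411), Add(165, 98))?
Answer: -22881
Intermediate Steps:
Mul(Add(324, -411), Add(165, 98)) = Mul(-87, 263) = -22881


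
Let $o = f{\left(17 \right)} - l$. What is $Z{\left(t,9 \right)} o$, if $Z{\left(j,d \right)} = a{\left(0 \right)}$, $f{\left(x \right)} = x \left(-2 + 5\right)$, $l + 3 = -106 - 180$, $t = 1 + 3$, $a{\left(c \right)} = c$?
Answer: $0$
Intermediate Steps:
$t = 4$
$l = -289$ ($l = -3 - 286 = -289$)
$f{\left(x \right)} = 3 x$ ($f{\left(x \right)} = x 3 = 3 x$)
$Z{\left(j,d \right)} = 0$
$o = 340$ ($o = 3 \cdot 17 - -289 = 51 + 289 = 340$)
$Z{\left(t,9 \right)} o = 0 \cdot 340 = 0$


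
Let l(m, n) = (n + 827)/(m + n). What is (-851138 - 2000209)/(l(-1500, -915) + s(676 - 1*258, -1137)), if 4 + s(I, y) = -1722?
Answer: 6886003005/4168202 ≈ 1652.0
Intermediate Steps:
l(m, n) = (827 + n)/(m + n)
s(I, y) = -1726 (s(I, y) = -4 - 1722 = -1726)
(-851138 - 2000209)/(l(-1500, -915) + s(676 - 1*258, -1137)) = (-851138 - 2000209)/((827 - 915)/(-1500 - 915) - 1726) = -2851347/(-88/(-2415) - 1726) = -2851347/(-1/2415*(-88) - 1726) = -2851347/(88/2415 - 1726) = -2851347/(-4168202/2415) = -2851347*(-2415/4168202) = 6886003005/4168202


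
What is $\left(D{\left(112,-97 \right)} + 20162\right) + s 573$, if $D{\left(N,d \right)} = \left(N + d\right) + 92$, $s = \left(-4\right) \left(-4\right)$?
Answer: $29437$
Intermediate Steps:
$s = 16$
$D{\left(N,d \right)} = 92 + N + d$
$\left(D{\left(112,-97 \right)} + 20162\right) + s 573 = \left(\left(92 + 112 - 97\right) + 20162\right) + 16 \cdot 573 = \left(107 + 20162\right) + 9168 = 20269 + 9168 = 29437$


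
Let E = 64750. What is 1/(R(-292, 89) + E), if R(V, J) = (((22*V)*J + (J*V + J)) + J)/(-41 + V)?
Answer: 37/2462144 ≈ 1.5028e-5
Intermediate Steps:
R(V, J) = (2*J + 23*J*V)/(-41 + V) (R(V, J) = ((22*J*V + (J + J*V)) + J)/(-41 + V) = ((J + 23*J*V) + J)/(-41 + V) = (2*J + 23*J*V)/(-41 + V))
1/(R(-292, 89) + E) = 1/(89*(2 + 23*(-292))/(-41 - 292) + 64750) = 1/(89*(2 - 6716)/(-333) + 64750) = 1/(89*(-1/333)*(-6714) + 64750) = 1/(66394/37 + 64750) = 1/(2462144/37) = 37/2462144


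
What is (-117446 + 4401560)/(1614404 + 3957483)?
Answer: 4284114/5571887 ≈ 0.76888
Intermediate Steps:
(-117446 + 4401560)/(1614404 + 3957483) = 4284114/5571887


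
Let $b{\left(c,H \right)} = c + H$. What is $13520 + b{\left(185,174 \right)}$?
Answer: $13879$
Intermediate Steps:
$b{\left(c,H \right)} = H + c$
$13520 + b{\left(185,174 \right)} = 13520 + \left(174 + 185\right) = 13520 + 359 = 13879$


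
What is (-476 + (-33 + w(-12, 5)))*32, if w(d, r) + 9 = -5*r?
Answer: -17376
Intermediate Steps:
w(d, r) = -9 - 5*r
(-476 + (-33 + w(-12, 5)))*32 = (-476 + (-33 + (-9 - 5*5)))*32 = (-476 + (-33 + (-9 - 25)))*32 = (-476 + (-33 - 34))*32 = (-476 - 67)*32 = -543*32 = -17376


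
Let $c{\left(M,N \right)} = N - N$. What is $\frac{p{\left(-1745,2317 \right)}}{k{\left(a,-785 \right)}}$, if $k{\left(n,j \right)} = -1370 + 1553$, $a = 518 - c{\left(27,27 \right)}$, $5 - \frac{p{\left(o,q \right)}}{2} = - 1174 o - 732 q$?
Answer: $- \frac{235054}{61} \approx -3853.3$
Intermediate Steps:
$c{\left(M,N \right)} = 0$
$p{\left(o,q \right)} = 10 + 1464 q + 2348 o$ ($p{\left(o,q \right)} = 10 - 2 \left(- 1174 o - 732 q\right) = 10 + \left(1464 q + 2348 o\right) = 10 + 1464 q + 2348 o$)
$a = 518$ ($a = 518 - 0 = 518 + 0 = 518$)
$k{\left(n,j \right)} = 183$
$\frac{p{\left(-1745,2317 \right)}}{k{\left(a,-785 \right)}} = \frac{10 + 1464 \cdot 2317 + 2348 \left(-1745\right)}{183} = \left(10 + 3392088 - 4097260\right) \frac{1}{183} = \left(-705162\right) \frac{1}{183} = - \frac{235054}{61}$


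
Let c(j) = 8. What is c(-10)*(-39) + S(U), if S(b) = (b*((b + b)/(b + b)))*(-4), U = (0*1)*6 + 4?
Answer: -328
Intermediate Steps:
U = 4 (U = 0*6 + 4 = 0 + 4 = 4)
S(b) = -4*b (S(b) = (b*((2*b)/((2*b))))*(-4) = (b*((2*b)*(1/(2*b))))*(-4) = (b*1)*(-4) = b*(-4) = -4*b)
c(-10)*(-39) + S(U) = 8*(-39) - 4*4 = -312 - 16 = -328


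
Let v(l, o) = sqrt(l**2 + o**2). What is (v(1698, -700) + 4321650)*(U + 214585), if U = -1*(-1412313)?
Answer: 7030883741700 + 3253796*sqrt(843301) ≈ 7.0339e+12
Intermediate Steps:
U = 1412313
(v(1698, -700) + 4321650)*(U + 214585) = (sqrt(1698**2 + (-700)**2) + 4321650)*(1412313 + 214585) = (sqrt(2883204 + 490000) + 4321650)*1626898 = (sqrt(3373204) + 4321650)*1626898 = (2*sqrt(843301) + 4321650)*1626898 = (4321650 + 2*sqrt(843301))*1626898 = 7030883741700 + 3253796*sqrt(843301)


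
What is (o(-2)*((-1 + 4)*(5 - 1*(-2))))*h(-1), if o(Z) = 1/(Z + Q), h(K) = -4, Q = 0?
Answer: 42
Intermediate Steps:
o(Z) = 1/Z (o(Z) = 1/(Z + 0) = 1/Z)
(o(-2)*((-1 + 4)*(5 - 1*(-2))))*h(-1) = (((-1 + 4)*(5 - 1*(-2)))/(-2))*(-4) = -3*(5 + 2)/2*(-4) = -3*7/2*(-4) = -½*21*(-4) = -21/2*(-4) = 42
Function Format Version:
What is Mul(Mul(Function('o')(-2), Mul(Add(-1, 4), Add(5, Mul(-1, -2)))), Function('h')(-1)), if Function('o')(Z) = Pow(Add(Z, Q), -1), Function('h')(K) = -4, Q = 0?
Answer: 42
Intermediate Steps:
Function('o')(Z) = Pow(Z, -1) (Function('o')(Z) = Pow(Add(Z, 0), -1) = Pow(Z, -1))
Mul(Mul(Function('o')(-2), Mul(Add(-1, 4), Add(5, Mul(-1, -2)))), Function('h')(-1)) = Mul(Mul(Pow(-2, -1), Mul(Add(-1, 4), Add(5, Mul(-1, -2)))), -4) = Mul(Mul(Rational(-1, 2), Mul(3, Add(5, 2))), -4) = Mul(Mul(Rational(-1, 2), Mul(3, 7)), -4) = Mul(Mul(Rational(-1, 2), 21), -4) = Mul(Rational(-21, 2), -4) = 42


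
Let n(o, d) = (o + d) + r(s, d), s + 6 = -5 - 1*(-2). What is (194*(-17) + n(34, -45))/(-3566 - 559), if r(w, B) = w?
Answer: 1106/1375 ≈ 0.80436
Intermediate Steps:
s = -9 (s = -6 + (-5 - 1*(-2)) = -6 + (-5 + 2) = -6 - 3 = -9)
n(o, d) = -9 + d + o (n(o, d) = (o + d) - 9 = (d + o) - 9 = -9 + d + o)
(194*(-17) + n(34, -45))/(-3566 - 559) = (194*(-17) + (-9 - 45 + 34))/(-3566 - 559) = (-3298 - 20)/(-4125) = -3318*(-1/4125) = 1106/1375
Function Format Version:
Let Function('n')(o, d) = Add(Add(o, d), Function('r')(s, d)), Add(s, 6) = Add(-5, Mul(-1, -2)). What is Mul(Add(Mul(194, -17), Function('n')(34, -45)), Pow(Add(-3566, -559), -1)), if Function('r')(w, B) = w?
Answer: Rational(1106, 1375) ≈ 0.80436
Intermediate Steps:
s = -9 (s = Add(-6, Add(-5, Mul(-1, -2))) = Add(-6, Add(-5, 2)) = Add(-6, -3) = -9)
Function('n')(o, d) = Add(-9, d, o) (Function('n')(o, d) = Add(Add(o, d), -9) = Add(Add(d, o), -9) = Add(-9, d, o))
Mul(Add(Mul(194, -17), Function('n')(34, -45)), Pow(Add(-3566, -559), -1)) = Mul(Add(Mul(194, -17), Add(-9, -45, 34)), Pow(Add(-3566, -559), -1)) = Mul(Add(-3298, -20), Pow(-4125, -1)) = Mul(-3318, Rational(-1, 4125)) = Rational(1106, 1375)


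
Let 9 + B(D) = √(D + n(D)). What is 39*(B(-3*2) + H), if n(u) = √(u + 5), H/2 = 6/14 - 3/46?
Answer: -51948/161 + 39*√(-6 + I) ≈ -314.72 + 95.859*I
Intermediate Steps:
H = 117/161 (H = 2*(6/14 - 3/46) = 2*(6*(1/14) - 3*1/46) = 2*(3/7 - 3/46) = 2*(117/322) = 117/161 ≈ 0.72671)
n(u) = √(5 + u)
B(D) = -9 + √(D + √(5 + D))
39*(B(-3*2) + H) = 39*((-9 + √(-3*2 + √(5 - 3*2))) + 117/161) = 39*((-9 + √(-6 + √(5 - 6))) + 117/161) = 39*((-9 + √(-6 + √(-1))) + 117/161) = 39*((-9 + √(-6 + I)) + 117/161) = 39*(-1332/161 + √(-6 + I)) = -51948/161 + 39*√(-6 + I)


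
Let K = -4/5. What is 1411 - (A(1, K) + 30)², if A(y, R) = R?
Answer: 13959/25 ≈ 558.36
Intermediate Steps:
K = -⅘ (K = -4*⅕ = -⅘ ≈ -0.80000)
1411 - (A(1, K) + 30)² = 1411 - (-⅘ + 30)² = 1411 - (146/5)² = 1411 - 1*21316/25 = 1411 - 21316/25 = 13959/25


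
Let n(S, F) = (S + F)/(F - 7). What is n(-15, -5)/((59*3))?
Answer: 5/531 ≈ 0.0094162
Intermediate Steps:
n(S, F) = (F + S)/(-7 + F)
n(-15, -5)/((59*3)) = ((-5 - 15)/(-7 - 5))/((59*3)) = (-20/(-12))/177 = -1/12*(-20)*(1/177) = (5/3)*(1/177) = 5/531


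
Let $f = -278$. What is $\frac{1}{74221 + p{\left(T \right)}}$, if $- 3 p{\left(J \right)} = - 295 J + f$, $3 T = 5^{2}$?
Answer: $\frac{9}{676198} \approx 1.331 \cdot 10^{-5}$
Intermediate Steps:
$T = \frac{25}{3}$ ($T = \frac{5^{2}}{3} = \frac{1}{3} \cdot 25 = \frac{25}{3} \approx 8.3333$)
$p{\left(J \right)} = \frac{278}{3} + \frac{295 J}{3}$ ($p{\left(J \right)} = - \frac{- 295 J - 278}{3} = - \frac{-278 - 295 J}{3} = \frac{278}{3} + \frac{295 J}{3}$)
$\frac{1}{74221 + p{\left(T \right)}} = \frac{1}{74221 + \left(\frac{278}{3} + \frac{295}{3} \cdot \frac{25}{3}\right)} = \frac{1}{74221 + \left(\frac{278}{3} + \frac{7375}{9}\right)} = \frac{1}{74221 + \frac{8209}{9}} = \frac{1}{\frac{676198}{9}} = \frac{9}{676198}$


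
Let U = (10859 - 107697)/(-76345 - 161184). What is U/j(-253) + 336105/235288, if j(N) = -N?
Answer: 20220960009229/14139594008056 ≈ 1.4301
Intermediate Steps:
U = 96838/237529 (U = -96838/(-237529) = -96838*(-1/237529) = 96838/237529 ≈ 0.40769)
U/j(-253) + 336105/235288 = 96838/(237529*((-1*(-253)))) + 336105/235288 = (96838/237529)/253 + 336105*(1/235288) = (96838/237529)*(1/253) + 336105/235288 = 96838/60094837 + 336105/235288 = 20220960009229/14139594008056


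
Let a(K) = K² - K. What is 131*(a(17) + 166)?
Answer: 57378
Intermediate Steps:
131*(a(17) + 166) = 131*(17*(-1 + 17) + 166) = 131*(17*16 + 166) = 131*(272 + 166) = 131*438 = 57378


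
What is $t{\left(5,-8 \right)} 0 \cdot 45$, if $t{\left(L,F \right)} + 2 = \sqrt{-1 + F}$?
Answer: $0$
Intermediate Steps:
$t{\left(L,F \right)} = -2 + \sqrt{-1 + F}$
$t{\left(5,-8 \right)} 0 \cdot 45 = \left(-2 + \sqrt{-1 - 8}\right) 0 \cdot 45 = \left(-2 + \sqrt{-9}\right) 0 \cdot 45 = \left(-2 + 3 i\right) 0 \cdot 45 = 0 \cdot 45 = 0$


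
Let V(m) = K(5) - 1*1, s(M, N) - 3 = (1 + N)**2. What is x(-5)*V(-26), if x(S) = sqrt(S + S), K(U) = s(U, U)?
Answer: 38*I*sqrt(10) ≈ 120.17*I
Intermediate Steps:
s(M, N) = 3 + (1 + N)**2
K(U) = 3 + (1 + U)**2
V(m) = 38 (V(m) = (3 + (1 + 5)**2) - 1*1 = (3 + 6**2) - 1 = (3 + 36) - 1 = 39 - 1 = 38)
x(S) = sqrt(2)*sqrt(S) (x(S) = sqrt(2*S) = sqrt(2)*sqrt(S))
x(-5)*V(-26) = (sqrt(2)*sqrt(-5))*38 = (sqrt(2)*(I*sqrt(5)))*38 = (I*sqrt(10))*38 = 38*I*sqrt(10)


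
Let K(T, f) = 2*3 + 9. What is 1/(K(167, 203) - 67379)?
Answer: -1/67364 ≈ -1.4845e-5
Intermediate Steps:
K(T, f) = 15 (K(T, f) = 6 + 9 = 15)
1/(K(167, 203) - 67379) = 1/(15 - 67379) = 1/(-67364) = -1/67364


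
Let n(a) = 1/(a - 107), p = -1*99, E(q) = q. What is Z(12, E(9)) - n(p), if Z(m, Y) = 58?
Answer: 11949/206 ≈ 58.005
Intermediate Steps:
p = -99
n(a) = 1/(-107 + a)
Z(12, E(9)) - n(p) = 58 - 1/(-107 - 99) = 58 - 1/(-206) = 58 - 1*(-1/206) = 58 + 1/206 = 11949/206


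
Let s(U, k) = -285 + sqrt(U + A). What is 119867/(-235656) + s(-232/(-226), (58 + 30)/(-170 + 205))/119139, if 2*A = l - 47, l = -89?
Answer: -4782665491/9358606728 + 4*I*sqrt(53449)/13462707 ≈ -0.51104 + 6.8691e-5*I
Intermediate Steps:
A = -68 (A = (-89 - 47)/2 = (1/2)*(-136) = -68)
s(U, k) = -285 + sqrt(-68 + U) (s(U, k) = -285 + sqrt(U - 68) = -285 + sqrt(-68 + U))
119867/(-235656) + s(-232/(-226), (58 + 30)/(-170 + 205))/119139 = 119867/(-235656) + (-285 + sqrt(-68 - 232/(-226)))/119139 = 119867*(-1/235656) + (-285 + sqrt(-68 - 232*(-1/226)))*(1/119139) = -119867/235656 + (-285 + sqrt(-68 + 116/113))*(1/119139) = -119867/235656 + (-285 + sqrt(-7568/113))*(1/119139) = -119867/235656 + (-285 + 4*I*sqrt(53449)/113)*(1/119139) = -119867/235656 + (-95/39713 + 4*I*sqrt(53449)/13462707) = -4782665491/9358606728 + 4*I*sqrt(53449)/13462707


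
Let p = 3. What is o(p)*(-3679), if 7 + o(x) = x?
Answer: 14716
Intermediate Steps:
o(x) = -7 + x
o(p)*(-3679) = (-7 + 3)*(-3679) = -4*(-3679) = 14716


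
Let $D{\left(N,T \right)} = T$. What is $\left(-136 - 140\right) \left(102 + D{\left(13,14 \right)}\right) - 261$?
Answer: $-32277$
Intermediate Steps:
$\left(-136 - 140\right) \left(102 + D{\left(13,14 \right)}\right) - 261 = \left(-136 - 140\right) \left(102 + 14\right) - 261 = \left(-276\right) 116 - 261 = -32016 - 261 = -32277$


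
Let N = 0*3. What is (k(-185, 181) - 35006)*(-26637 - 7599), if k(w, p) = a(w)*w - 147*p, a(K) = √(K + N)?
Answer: 2109382668 + 6333660*I*√185 ≈ 2.1094e+9 + 8.6147e+7*I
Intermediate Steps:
N = 0
a(K) = √K (a(K) = √(K + 0) = √K)
k(w, p) = w^(3/2) - 147*p (k(w, p) = √w*w - 147*p = w^(3/2) - 147*p)
(k(-185, 181) - 35006)*(-26637 - 7599) = (((-185)^(3/2) - 147*181) - 35006)*(-26637 - 7599) = ((-185*I*√185 - 26607) - 35006)*(-34236) = ((-26607 - 185*I*√185) - 35006)*(-34236) = (-61613 - 185*I*√185)*(-34236) = 2109382668 + 6333660*I*√185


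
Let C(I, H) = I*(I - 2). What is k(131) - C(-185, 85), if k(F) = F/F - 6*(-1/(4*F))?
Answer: -9063625/262 ≈ -34594.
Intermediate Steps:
C(I, H) = I*(-2 + I)
k(F) = 1 + 3/(2*F) (k(F) = 1 - 6*(-1/(4*F)) = 1 - (-3)/(2*F) = 1 + 3/(2*F))
k(131) - C(-185, 85) = (3/2 + 131)/131 - (-185)*(-2 - 185) = (1/131)*(265/2) - (-185)*(-187) = 265/262 - 1*34595 = 265/262 - 34595 = -9063625/262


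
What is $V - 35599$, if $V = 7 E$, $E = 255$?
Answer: $-33814$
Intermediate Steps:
$V = 1785$ ($V = 7 \cdot 255 = 1785$)
$V - 35599 = 1785 - 35599 = -33814$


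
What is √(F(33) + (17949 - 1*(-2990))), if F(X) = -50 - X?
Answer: 2*√5214 ≈ 144.42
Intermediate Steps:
√(F(33) + (17949 - 1*(-2990))) = √((-50 - 1*33) + (17949 - 1*(-2990))) = √((-50 - 33) + (17949 + 2990)) = √(-83 + 20939) = √20856 = 2*√5214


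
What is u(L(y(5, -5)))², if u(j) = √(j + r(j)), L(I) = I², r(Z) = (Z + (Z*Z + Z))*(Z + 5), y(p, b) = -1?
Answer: 19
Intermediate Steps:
r(Z) = (5 + Z)*(Z² + 2*Z) (r(Z) = (Z + (Z² + Z))*(5 + Z) = (Z + (Z + Z²))*(5 + Z) = (Z² + 2*Z)*(5 + Z) = (5 + Z)*(Z² + 2*Z))
u(j) = √(j + j*(10 + j² + 7*j))
u(L(y(5, -5)))² = (√((-1)²*(11 + ((-1)²)² + 7*(-1)²)))² = (√(1*(11 + 1² + 7*1)))² = (√(1*(11 + 1 + 7)))² = (√(1*19))² = (√19)² = 19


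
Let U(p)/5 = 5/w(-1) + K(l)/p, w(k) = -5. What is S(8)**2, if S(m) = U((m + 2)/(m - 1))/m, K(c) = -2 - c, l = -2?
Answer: 25/64 ≈ 0.39063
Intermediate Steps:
U(p) = -5 (U(p) = 5*(5/(-5) + (-2 - 1*(-2))/p) = 5*(5*(-1/5) + (-2 + 2)/p) = 5*(-1 + 0/p) = 5*(-1 + 0) = 5*(-1) = -5)
S(m) = -5/m
S(8)**2 = (-5/8)**2 = 25/64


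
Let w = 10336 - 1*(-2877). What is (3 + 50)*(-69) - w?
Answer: -16870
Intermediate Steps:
w = 13213 (w = 10336 + 2877 = 13213)
(3 + 50)*(-69) - w = (3 + 50)*(-69) - 1*13213 = 53*(-69) - 13213 = -3657 - 13213 = -16870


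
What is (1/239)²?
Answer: 1/57121 ≈ 1.7507e-5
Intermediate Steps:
(1/239)² = 1/57121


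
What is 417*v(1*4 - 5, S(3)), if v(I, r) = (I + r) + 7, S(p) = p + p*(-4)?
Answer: -1251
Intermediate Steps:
S(p) = -3*p (S(p) = p - 4*p = -3*p)
v(I, r) = 7 + I + r
417*v(1*4 - 5, S(3)) = 417*(7 + (1*4 - 5) - 3*3) = 417*(7 + (4 - 5) - 9) = 417*(7 - 1 - 9) = 417*(-3) = -1251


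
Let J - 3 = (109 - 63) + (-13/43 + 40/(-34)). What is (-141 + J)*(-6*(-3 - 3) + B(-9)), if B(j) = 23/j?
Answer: -478331/153 ≈ -3126.3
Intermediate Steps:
J = 34738/731 (J = 3 + ((109 - 63) + (-13/43 + 40/(-34))) = 3 + (46 + (-13*1/43 + 40*(-1/34))) = 3 + (46 + (-13/43 - 20/17)) = 3 + (46 - 1081/731) = 3 + 32545/731 = 34738/731 ≈ 47.521)
(-141 + J)*(-6*(-3 - 3) + B(-9)) = (-141 + 34738/731)*(-6*(-3 - 3) + 23/(-9)) = -68333*(-6*(-6) + 23*(-1/9))/731 = -68333*(36 - 23/9)/731 = -68333/731*301/9 = -478331/153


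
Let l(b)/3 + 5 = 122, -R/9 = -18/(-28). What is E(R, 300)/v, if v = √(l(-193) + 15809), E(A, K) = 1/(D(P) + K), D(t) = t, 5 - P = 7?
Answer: √1010/1203920 ≈ 2.6398e-5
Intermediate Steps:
P = -2 (P = 5 - 1*7 = 5 - 7 = -2)
R = -81/14 (R = -(-162)/(-28) = -(-162)*(-1)/28 = -9*9/14 = -81/14 ≈ -5.7857)
l(b) = 351 (l(b) = -15 + 3*122 = -15 + 366 = 351)
E(A, K) = 1/(-2 + K)
v = 4*√1010 (v = √(351 + 15809) = √16160 = 4*√1010 ≈ 127.12)
E(R, 300)/v = 1/((-2 + 300)*((4*√1010))) = (√1010/4040)/298 = √1010/1203920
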